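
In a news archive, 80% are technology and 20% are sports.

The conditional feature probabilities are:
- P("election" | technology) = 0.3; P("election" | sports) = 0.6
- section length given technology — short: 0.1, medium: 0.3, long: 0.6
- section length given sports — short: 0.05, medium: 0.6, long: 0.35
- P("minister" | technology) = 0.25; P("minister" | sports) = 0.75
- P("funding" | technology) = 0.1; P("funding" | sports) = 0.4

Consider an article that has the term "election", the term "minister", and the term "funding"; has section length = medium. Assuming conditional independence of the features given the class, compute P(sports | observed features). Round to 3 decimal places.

technology: 0.8 × 0.3 × 0.3 × 0.25 × 0.1 = 0.0018
sports: 0.2 × 0.6 × 0.6 × 0.75 × 0.4 = 0.0216
P(sports | x) = 0.0216 / 0.0234 ≈ 0.923

0.923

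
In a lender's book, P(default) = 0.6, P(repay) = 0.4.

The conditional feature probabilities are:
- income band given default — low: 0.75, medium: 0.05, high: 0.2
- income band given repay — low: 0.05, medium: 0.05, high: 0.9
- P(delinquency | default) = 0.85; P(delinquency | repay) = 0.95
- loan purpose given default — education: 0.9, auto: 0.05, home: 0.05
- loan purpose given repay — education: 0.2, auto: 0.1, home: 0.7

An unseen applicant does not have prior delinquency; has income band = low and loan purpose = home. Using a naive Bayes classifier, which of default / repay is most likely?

default

default: 0.6 × 0.75 × (1−0.85) × 0.05 = 0.003375
repay: 0.4 × 0.05 × (1−0.95) × 0.7 = 0.0007
Highest score → default.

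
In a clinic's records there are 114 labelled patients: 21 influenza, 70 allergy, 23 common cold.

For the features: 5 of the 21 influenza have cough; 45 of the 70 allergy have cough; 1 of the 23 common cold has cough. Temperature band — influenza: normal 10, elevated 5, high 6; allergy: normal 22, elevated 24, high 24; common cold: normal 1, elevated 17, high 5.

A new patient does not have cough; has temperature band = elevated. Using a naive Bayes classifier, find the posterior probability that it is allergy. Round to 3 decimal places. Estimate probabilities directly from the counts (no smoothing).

0.299

influenza: (21/114) × (16/21) × (5/21) ≈ 0.0334169
allergy: (70/114) × (25/70) × (24/70) ≈ 0.075188
common cold: (23/114) × (22/23) × (17/23) ≈ 0.142639
P(allergy | x) = 0.075188 / 0.2512439 ≈ 0.299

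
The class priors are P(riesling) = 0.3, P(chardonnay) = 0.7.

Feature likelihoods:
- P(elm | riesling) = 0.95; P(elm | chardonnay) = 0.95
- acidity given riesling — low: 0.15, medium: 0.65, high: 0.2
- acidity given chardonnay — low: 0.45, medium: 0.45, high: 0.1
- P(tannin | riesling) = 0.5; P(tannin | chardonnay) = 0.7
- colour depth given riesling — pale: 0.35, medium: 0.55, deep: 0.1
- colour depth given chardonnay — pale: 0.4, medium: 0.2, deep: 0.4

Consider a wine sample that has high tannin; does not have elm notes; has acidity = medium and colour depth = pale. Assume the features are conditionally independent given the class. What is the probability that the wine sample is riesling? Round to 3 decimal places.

0.279

riesling: 0.3 × (1−0.95) × 0.65 × 0.5 × 0.35 = 0.00170625
chardonnay: 0.7 × (1−0.95) × 0.45 × 0.7 × 0.4 = 0.00441
P(riesling | x) = 0.00170625 / 0.00611625 ≈ 0.279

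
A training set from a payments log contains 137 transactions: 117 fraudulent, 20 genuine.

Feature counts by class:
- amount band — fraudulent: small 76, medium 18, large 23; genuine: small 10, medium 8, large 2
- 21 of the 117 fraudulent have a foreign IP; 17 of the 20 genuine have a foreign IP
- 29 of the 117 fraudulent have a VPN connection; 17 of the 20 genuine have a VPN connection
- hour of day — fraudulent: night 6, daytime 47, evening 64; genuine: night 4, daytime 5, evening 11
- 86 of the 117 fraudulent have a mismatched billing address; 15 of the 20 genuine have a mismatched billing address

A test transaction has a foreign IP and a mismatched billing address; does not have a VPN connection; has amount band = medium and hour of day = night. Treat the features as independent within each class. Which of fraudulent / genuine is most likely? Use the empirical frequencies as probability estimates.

fraudulent: (117/137) × (18/117) × (21/117) × (88/117) × (6/117) × (86/117) ≈ 0.00066859
genuine: (20/137) × (8/20) × (17/20) × (3/20) × (4/20) × (15/20) ≈ 0.00111679
Highest score → genuine.

genuine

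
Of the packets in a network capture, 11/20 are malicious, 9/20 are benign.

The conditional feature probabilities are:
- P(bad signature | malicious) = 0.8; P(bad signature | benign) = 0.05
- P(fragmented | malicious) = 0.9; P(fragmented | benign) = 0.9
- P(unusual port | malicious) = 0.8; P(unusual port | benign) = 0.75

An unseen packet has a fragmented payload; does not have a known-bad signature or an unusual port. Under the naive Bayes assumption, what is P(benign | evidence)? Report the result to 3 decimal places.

0.829

malicious: 0.55 × (1−0.8) × 0.9 × (1−0.8) = 0.0198
benign: 0.45 × (1−0.05) × 0.9 × (1−0.75) = 0.0961875
P(benign | x) = 0.0961875 / 0.1159875 ≈ 0.829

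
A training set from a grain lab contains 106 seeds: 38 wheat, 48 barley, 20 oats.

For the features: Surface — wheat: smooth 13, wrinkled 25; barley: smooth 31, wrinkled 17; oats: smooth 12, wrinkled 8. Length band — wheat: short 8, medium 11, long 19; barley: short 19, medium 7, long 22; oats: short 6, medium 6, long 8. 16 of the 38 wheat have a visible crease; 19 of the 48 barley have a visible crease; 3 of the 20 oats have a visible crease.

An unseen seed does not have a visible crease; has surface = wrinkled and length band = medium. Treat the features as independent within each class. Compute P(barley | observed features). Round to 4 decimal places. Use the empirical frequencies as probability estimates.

wheat: (38/106) × (25/38) × (11/38) × (22/38) ≈ 0.0395259
barley: (48/106) × (17/48) × (7/48) × (29/48) ≈ 0.0141305
oats: (20/106) × (8/20) × (6/20) × (17/20) ≈ 0.0192453
P(barley | x) = 0.0141305 / 0.0729017 ≈ 0.1938

0.1938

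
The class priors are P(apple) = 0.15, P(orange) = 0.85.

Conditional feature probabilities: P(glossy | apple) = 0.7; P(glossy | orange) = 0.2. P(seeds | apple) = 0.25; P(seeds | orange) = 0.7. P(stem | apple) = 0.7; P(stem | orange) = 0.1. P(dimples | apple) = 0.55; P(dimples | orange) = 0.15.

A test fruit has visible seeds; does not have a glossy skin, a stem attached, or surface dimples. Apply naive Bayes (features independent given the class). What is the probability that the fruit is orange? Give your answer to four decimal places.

0.9958

apple: 0.15 × (1−0.7) × 0.25 × (1−0.7) × (1−0.55) = 0.00151875
orange: 0.85 × (1−0.2) × 0.7 × (1−0.1) × (1−0.15) = 0.36414
P(orange | x) = 0.36414 / 0.36565875 ≈ 0.9958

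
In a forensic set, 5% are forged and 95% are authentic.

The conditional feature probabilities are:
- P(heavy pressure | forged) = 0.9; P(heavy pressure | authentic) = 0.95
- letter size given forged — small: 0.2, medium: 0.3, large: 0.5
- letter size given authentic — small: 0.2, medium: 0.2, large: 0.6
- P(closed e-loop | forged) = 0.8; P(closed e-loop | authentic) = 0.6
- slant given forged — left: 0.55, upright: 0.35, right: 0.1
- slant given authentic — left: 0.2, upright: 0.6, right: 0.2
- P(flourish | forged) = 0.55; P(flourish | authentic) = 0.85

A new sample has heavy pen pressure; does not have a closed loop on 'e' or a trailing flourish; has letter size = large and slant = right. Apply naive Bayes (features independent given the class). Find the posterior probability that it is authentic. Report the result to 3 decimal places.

0.970

forged: 0.05 × 0.9 × 0.5 × (1−0.8) × 0.1 × (1−0.55) = 0.0002025
authentic: 0.95 × 0.95 × 0.6 × (1−0.6) × 0.2 × (1−0.85) = 0.006498
P(authentic | x) = 0.006498 / 0.0067005 ≈ 0.970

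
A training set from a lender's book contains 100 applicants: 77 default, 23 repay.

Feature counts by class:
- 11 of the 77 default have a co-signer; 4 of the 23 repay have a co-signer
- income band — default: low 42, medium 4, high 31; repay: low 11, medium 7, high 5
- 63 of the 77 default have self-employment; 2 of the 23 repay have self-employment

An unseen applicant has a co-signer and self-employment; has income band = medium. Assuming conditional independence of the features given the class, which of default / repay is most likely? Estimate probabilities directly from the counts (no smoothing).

default: (77/100) × (11/77) × (4/77) × (63/77) ≈ 0.00467532
repay: (23/100) × (4/23) × (7/23) × (2/23) ≈ 0.0010586
Highest score → default.

default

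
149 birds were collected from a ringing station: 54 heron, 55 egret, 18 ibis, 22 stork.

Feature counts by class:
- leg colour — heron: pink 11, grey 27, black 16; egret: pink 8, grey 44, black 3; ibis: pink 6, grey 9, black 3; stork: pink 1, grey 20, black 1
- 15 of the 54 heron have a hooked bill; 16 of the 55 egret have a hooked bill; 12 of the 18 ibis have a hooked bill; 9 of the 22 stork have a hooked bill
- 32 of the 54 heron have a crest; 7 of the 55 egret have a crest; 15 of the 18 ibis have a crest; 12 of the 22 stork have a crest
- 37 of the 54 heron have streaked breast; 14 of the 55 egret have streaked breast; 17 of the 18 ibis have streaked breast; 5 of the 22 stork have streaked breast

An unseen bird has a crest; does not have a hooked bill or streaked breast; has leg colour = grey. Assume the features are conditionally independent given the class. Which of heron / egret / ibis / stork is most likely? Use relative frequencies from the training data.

stork

heron: (54/149) × (27/54) × (39/54) × (32/54) × (17/54) ≈ 0.0244152
egret: (55/149) × (44/55) × (39/55) × (7/55) × (41/55) ≈ 0.0198667
ibis: (18/149) × (9/18) × (6/18) × (15/18) × (1/18) ≈ 0.00093214
stork: (22/149) × (20/22) × (13/22) × (12/22) × (17/22) ≈ 0.033431
Highest score → stork.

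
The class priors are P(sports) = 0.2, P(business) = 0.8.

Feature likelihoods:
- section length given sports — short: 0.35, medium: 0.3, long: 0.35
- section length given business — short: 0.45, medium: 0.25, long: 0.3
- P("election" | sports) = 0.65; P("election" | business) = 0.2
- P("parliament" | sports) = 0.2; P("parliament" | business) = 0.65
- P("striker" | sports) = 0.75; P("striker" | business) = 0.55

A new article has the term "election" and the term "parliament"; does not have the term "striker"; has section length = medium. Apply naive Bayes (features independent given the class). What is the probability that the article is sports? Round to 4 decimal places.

sports: 0.2 × 0.3 × 0.65 × 0.2 × (1−0.75) = 0.00195
business: 0.8 × 0.25 × 0.2 × 0.65 × (1−0.55) = 0.0117
P(sports | x) = 0.00195 / 0.01365 ≈ 0.1429

0.1429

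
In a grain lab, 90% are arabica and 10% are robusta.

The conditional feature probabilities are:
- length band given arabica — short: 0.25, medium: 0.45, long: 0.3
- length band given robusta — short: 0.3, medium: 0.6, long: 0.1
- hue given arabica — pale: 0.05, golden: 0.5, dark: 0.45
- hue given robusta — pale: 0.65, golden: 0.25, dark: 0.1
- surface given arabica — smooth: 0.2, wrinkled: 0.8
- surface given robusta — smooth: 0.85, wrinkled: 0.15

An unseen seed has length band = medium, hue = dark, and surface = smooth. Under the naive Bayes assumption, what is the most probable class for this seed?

arabica

arabica: 0.9 × 0.45 × 0.45 × 0.2 = 0.03645
robusta: 0.1 × 0.6 × 0.1 × 0.85 = 0.0051
Highest score → arabica.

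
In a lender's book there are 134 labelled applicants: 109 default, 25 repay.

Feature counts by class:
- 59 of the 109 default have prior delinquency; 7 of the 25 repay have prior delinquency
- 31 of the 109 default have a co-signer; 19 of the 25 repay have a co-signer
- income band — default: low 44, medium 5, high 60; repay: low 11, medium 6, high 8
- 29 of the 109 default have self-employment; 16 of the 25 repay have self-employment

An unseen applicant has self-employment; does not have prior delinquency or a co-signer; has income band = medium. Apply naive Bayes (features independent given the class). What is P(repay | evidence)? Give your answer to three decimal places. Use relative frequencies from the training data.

0.603

default: (109/134) × (50/109) × (78/109) × (5/109) × (29/109) ≈ 0.00325873
repay: (25/134) × (18/25) × (6/25) × (6/25) × (16/25) ≈ 0.00495188
P(repay | x) = 0.00495188 / 0.00821061 ≈ 0.603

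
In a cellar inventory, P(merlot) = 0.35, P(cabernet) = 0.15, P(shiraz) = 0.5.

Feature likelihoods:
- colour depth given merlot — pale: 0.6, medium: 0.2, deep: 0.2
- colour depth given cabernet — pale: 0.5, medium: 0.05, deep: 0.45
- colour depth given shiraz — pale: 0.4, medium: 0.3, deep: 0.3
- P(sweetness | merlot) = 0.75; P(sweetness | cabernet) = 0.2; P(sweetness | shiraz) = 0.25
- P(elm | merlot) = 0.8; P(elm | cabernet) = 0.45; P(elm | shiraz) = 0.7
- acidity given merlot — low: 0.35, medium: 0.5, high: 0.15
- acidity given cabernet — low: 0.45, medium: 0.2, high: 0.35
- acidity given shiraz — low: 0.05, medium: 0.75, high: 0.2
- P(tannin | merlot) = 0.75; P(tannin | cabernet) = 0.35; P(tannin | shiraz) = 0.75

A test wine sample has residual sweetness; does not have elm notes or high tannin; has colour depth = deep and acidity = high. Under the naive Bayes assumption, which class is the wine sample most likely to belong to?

cabernet

merlot: 0.35 × 0.2 × 0.75 × (1−0.8) × 0.15 × (1−0.75) = 0.00039375
cabernet: 0.15 × 0.45 × 0.2 × (1−0.45) × 0.35 × (1−0.35) = 0.0016891875
shiraz: 0.5 × 0.3 × 0.25 × (1−0.7) × 0.2 × (1−0.75) = 0.0005625
Highest score → cabernet.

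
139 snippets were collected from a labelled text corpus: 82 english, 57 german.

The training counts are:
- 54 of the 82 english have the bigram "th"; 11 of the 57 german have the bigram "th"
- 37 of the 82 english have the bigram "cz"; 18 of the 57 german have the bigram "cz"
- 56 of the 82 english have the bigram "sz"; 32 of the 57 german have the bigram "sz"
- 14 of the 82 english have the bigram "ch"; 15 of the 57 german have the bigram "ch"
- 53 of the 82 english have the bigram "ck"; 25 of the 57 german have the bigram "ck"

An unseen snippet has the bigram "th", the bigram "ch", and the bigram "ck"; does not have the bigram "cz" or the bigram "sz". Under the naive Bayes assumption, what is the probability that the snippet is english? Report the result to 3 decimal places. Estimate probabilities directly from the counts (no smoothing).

0.731

english: (82/139) × (54/82) × (45/82) × (26/82) × (14/82) × (53/82) ≈ 0.00745956
german: (57/139) × (11/57) × (39/57) × (25/57) × (15/57) × (25/57) ≈ 0.00274103
P(english | x) = 0.00745956 / 0.01020059 ≈ 0.731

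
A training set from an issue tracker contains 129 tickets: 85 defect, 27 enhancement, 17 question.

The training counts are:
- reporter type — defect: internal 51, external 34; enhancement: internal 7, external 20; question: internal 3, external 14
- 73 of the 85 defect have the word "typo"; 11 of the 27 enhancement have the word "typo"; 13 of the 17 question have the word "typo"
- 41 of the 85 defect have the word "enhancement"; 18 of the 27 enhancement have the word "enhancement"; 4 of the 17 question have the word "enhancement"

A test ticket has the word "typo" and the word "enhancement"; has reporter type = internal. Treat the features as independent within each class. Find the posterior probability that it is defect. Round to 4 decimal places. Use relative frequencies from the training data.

defect: (85/129) × (51/85) × (73/85) × (41/85) ≈ 0.163776
enhancement: (27/129) × (7/27) × (11/27) × (18/27) ≈ 0.0147383
question: (17/129) × (3/17) × (13/17) × (4/17) ≈ 0.00418444
P(defect | x) = 0.163776 / 0.18269874 ≈ 0.8964

0.8964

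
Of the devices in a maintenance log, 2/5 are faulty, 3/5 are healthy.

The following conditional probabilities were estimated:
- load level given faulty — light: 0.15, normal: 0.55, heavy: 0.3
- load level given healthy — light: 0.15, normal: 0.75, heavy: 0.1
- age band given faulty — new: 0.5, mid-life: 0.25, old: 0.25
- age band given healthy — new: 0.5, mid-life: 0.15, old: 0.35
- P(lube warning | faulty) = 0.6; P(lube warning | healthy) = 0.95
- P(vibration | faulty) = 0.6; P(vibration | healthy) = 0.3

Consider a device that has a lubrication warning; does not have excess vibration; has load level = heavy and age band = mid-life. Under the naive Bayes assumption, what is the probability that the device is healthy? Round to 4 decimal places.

0.4539

faulty: 0.4 × 0.3 × 0.25 × 0.6 × (1−0.6) = 0.0072
healthy: 0.6 × 0.1 × 0.15 × 0.95 × (1−0.3) = 0.005985
P(healthy | x) = 0.005985 / 0.013185 ≈ 0.4539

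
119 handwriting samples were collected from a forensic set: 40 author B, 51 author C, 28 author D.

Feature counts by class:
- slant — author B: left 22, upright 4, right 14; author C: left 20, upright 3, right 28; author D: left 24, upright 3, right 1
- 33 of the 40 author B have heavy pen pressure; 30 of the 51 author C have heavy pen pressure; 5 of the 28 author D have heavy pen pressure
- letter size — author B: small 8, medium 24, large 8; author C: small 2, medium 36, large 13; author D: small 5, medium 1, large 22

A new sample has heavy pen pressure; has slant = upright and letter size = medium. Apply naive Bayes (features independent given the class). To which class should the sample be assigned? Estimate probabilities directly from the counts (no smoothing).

author B: (40/119) × (4/40) × (33/40) × (24/40) ≈ 0.0166387
author C: (51/119) × (3/51) × (30/51) × (36/51) ≈ 0.0104679
author D: (28/119) × (3/28) × (5/28) × (1/28) ≈ 0.000160779
Highest score → author B.

author B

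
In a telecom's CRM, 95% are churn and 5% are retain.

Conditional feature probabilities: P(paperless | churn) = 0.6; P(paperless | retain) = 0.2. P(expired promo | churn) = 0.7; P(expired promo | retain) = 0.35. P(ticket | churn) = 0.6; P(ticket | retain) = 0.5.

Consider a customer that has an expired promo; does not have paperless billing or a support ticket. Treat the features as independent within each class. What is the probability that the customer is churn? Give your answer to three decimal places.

0.938

churn: 0.95 × (1−0.6) × 0.7 × (1−0.6) = 0.1064
retain: 0.05 × (1−0.2) × 0.35 × (1−0.5) = 0.007
P(churn | x) = 0.1064 / 0.1134 ≈ 0.938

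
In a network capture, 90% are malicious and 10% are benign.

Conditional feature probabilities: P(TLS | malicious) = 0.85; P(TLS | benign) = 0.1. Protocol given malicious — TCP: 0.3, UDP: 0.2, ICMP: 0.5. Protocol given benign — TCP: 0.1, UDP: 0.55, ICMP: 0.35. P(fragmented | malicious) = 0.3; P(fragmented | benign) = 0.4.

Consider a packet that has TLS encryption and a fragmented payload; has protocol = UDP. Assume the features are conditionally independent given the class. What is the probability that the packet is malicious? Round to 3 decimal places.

0.954

malicious: 0.9 × 0.85 × 0.2 × 0.3 = 0.0459
benign: 0.1 × 0.1 × 0.55 × 0.4 = 0.0022
P(malicious | x) = 0.0459 / 0.0481 ≈ 0.954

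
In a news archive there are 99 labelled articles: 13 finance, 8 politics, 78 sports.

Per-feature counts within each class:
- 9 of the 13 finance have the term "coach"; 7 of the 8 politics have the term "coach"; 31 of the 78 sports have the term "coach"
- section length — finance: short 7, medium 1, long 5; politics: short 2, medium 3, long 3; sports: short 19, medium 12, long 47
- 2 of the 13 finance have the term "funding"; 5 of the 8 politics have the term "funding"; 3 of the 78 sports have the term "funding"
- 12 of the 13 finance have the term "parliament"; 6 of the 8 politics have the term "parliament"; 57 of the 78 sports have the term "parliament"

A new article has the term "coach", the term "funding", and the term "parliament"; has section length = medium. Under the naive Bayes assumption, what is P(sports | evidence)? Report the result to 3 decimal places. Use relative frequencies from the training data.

finance: (13/99) × (9/13) × (1/13) × (2/13) × (12/13) ≈ 0.00099309
politics: (8/99) × (7/8) × (3/8) × (5/8) × (6/8) ≈ 0.012429
sports: (78/99) × (31/78) × (12/78) × (3/78) × (57/78) ≈ 0.001354
P(sports | x) = 0.001354 / 0.01477609 ≈ 0.092

0.092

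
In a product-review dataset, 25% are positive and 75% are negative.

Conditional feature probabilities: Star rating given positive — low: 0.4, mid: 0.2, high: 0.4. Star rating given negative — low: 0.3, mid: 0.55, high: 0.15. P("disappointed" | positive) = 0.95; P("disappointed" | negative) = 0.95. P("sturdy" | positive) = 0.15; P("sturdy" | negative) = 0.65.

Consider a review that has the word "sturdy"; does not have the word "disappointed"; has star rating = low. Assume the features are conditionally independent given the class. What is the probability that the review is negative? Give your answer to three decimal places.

0.907

positive: 0.25 × 0.4 × (1−0.95) × 0.15 = 0.00075
negative: 0.75 × 0.3 × (1−0.95) × 0.65 = 0.0073125
P(negative | x) = 0.0073125 / 0.0080625 ≈ 0.907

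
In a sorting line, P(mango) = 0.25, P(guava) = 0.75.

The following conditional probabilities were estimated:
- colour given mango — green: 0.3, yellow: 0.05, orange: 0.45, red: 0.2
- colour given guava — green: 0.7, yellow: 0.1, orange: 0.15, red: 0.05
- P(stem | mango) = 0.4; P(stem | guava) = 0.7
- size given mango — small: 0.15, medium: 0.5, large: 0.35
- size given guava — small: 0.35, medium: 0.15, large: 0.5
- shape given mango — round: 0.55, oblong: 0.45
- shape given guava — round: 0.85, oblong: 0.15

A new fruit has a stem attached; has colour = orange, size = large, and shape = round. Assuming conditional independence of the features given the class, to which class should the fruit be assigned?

guava

mango: 0.25 × 0.45 × 0.4 × 0.35 × 0.55 = 0.0086625
guava: 0.75 × 0.15 × 0.7 × 0.5 × 0.85 = 0.03346875
Highest score → guava.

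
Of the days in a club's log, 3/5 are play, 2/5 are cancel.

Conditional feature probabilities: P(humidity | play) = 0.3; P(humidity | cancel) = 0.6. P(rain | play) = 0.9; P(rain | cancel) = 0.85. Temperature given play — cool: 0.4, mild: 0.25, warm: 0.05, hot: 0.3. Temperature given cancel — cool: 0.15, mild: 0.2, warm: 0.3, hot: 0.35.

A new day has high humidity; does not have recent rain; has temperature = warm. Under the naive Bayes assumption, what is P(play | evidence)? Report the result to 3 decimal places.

play: 0.6 × 0.3 × (1−0.9) × 0.05 = 0.0009
cancel: 0.4 × 0.6 × (1−0.85) × 0.3 = 0.0108
P(play | x) = 0.0009 / 0.0117 ≈ 0.077

0.077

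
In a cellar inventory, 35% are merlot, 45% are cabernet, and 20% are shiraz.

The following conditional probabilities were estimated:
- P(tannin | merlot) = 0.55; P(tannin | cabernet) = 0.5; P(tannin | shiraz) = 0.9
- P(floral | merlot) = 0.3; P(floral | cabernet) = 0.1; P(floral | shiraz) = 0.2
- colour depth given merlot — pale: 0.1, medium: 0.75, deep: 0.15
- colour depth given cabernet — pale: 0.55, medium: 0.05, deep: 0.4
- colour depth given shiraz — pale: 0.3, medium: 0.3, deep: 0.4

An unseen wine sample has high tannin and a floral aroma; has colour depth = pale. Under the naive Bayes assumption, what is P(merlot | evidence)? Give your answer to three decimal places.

0.199

merlot: 0.35 × 0.55 × 0.3 × 0.1 = 0.005775
cabernet: 0.45 × 0.5 × 0.1 × 0.55 = 0.012375
shiraz: 0.2 × 0.9 × 0.2 × 0.3 = 0.0108
P(merlot | x) = 0.005775 / 0.02895 ≈ 0.199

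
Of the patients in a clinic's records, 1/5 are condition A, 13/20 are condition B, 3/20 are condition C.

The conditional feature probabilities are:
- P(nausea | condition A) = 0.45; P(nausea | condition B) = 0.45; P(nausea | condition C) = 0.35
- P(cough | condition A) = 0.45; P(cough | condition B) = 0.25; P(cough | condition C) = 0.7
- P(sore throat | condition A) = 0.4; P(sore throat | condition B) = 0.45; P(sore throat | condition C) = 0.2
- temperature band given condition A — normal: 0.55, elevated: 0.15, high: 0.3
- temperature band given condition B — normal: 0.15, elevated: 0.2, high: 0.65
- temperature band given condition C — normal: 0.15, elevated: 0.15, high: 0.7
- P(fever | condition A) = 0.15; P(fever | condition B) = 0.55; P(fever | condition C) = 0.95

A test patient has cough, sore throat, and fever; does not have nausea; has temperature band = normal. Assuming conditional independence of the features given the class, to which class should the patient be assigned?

condition A: 0.2 × (1−0.45) × 0.45 × 0.4 × 0.55 × 0.15 = 0.0016335
condition B: 0.65 × (1−0.45) × 0.25 × 0.45 × 0.15 × 0.55 = 0.003318046875
condition C: 0.15 × (1−0.35) × 0.7 × 0.2 × 0.15 × 0.95 = 0.001945125
Highest score → condition B.

condition B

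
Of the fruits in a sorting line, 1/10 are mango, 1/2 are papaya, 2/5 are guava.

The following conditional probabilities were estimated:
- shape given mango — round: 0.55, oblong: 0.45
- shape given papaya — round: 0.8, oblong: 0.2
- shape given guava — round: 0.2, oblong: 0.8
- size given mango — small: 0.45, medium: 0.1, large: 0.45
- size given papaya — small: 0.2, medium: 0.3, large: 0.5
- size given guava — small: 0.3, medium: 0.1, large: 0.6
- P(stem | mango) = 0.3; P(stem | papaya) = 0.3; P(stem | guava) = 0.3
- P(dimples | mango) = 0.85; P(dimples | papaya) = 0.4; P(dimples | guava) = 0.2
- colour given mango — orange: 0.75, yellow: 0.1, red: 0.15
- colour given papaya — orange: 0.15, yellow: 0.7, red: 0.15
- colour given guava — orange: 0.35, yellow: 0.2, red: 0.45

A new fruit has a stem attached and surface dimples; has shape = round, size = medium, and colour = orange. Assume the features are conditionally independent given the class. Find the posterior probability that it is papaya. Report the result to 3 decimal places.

mango: 0.1 × 0.55 × 0.1 × 0.3 × 0.85 × 0.75 = 0.001051875
papaya: 0.5 × 0.8 × 0.3 × 0.3 × 0.4 × 0.15 = 0.00216
guava: 0.4 × 0.2 × 0.1 × 0.3 × 0.2 × 0.35 = 0.000168
P(papaya | x) = 0.00216 / 0.003379875 ≈ 0.639

0.639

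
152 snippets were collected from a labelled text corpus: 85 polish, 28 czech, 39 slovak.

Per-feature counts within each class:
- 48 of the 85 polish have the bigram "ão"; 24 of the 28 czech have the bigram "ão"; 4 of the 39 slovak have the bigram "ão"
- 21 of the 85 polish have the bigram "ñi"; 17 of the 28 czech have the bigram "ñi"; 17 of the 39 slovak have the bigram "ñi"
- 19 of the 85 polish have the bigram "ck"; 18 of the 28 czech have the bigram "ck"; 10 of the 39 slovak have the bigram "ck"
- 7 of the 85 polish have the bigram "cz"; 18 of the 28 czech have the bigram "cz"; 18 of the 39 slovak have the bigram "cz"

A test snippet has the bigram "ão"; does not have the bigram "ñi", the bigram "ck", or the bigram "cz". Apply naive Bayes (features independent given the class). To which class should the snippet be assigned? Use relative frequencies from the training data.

polish

polish: (85/152) × (48/85) × (64/85) × (66/85) × (78/85) ≈ 0.169418
czech: (28/152) × (24/28) × (11/28) × (10/28) × (10/28) ≈ 0.007912
slovak: (39/152) × (4/39) × (22/39) × (29/39) × (21/39) ≈ 0.00594378
Highest score → polish.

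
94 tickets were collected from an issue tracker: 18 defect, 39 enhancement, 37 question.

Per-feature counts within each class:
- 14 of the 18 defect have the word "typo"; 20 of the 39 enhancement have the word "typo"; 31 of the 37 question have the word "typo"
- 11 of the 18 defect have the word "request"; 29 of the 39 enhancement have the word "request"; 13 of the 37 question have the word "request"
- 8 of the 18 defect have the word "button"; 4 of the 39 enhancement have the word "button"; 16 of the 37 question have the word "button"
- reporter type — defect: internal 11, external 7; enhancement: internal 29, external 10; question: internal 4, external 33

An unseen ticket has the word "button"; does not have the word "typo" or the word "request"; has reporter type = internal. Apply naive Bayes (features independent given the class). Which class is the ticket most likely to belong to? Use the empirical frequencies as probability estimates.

defect

defect: (18/94) × (4/18) × (7/18) × (8/18) × (11/18) ≈ 0.00449464
enhancement: (39/94) × (19/39) × (10/39) × (4/39) × (29/39) ≈ 0.00395266
question: (37/94) × (6/37) × (24/37) × (16/37) × (4/37) ≈ 0.00193557
Highest score → defect.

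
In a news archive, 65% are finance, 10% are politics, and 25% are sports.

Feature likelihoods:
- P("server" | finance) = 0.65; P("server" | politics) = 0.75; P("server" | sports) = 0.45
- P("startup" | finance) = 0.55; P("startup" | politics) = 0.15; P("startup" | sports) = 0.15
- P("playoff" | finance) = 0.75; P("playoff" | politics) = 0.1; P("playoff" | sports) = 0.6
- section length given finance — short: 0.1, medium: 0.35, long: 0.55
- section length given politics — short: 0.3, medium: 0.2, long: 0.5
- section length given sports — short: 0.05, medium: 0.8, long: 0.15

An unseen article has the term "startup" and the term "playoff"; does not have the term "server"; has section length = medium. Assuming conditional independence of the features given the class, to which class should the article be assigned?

finance: 0.65 × (1−0.65) × 0.55 × 0.75 × 0.35 = 0.0328453125
politics: 0.1 × (1−0.75) × 0.15 × 0.1 × 0.2 = 0.000075
sports: 0.25 × (1−0.45) × 0.15 × 0.6 × 0.8 = 0.0099
Highest score → finance.

finance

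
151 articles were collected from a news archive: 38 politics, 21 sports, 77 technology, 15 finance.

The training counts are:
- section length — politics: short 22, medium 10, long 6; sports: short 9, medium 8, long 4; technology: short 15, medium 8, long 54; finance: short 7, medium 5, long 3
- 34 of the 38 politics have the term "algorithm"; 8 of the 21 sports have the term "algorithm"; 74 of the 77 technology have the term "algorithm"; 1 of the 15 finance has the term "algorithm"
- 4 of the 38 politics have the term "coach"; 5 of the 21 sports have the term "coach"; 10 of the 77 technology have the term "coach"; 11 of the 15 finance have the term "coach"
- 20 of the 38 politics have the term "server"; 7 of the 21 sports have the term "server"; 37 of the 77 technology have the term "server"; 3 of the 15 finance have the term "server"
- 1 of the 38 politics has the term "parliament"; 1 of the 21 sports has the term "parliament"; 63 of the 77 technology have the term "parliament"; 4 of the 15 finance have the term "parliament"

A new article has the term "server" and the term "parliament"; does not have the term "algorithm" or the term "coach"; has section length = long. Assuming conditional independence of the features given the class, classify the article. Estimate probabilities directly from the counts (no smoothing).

politics: (38/151) × (6/38) × (4/38) × (34/38) × (20/38) × (1/38) ≈ 0.0000518333
sports: (21/151) × (4/21) × (13/21) × (16/21) × (7/21) × (1/21) ≈ 0.00019832
technology: (77/151) × (54/77) × (3/77) × (67/77) × (37/77) × (63/77) ≈ 0.00476642
finance: (15/151) × (3/15) × (14/15) × (4/15) × (3/15) × (4/15) ≈ 0.000263723
Highest score → technology.

technology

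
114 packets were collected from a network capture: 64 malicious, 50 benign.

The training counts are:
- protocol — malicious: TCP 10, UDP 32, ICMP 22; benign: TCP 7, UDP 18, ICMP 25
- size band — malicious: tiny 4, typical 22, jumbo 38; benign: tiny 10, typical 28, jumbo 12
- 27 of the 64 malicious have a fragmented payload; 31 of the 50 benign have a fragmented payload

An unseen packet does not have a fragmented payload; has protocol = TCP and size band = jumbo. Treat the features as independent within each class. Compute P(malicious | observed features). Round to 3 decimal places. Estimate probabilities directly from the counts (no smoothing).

malicious: (64/114) × (10/64) × (38/64) × (37/64) ≈ 0.0301107
benign: (50/114) × (7/50) × (12/50) × (19/50) = 0.0056
P(malicious | x) = 0.0301107 / 0.0357107 ≈ 0.843

0.843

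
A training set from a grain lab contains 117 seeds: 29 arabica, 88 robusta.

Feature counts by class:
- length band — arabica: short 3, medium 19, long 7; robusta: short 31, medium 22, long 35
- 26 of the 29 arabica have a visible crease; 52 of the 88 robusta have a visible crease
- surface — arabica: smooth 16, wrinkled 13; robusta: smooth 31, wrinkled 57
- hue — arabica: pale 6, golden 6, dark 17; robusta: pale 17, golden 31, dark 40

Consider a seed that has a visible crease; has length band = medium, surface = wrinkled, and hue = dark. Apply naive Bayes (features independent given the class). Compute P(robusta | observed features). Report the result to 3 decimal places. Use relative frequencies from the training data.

arabica: (29/117) × (19/29) × (26/29) × (13/29) × (17/29) ≈ 0.0382595
robusta: (88/117) × (22/88) × (52/88) × (57/88) × (40/88) ≈ 0.0327135
P(robusta | x) = 0.0327135 / 0.070973 ≈ 0.461

0.461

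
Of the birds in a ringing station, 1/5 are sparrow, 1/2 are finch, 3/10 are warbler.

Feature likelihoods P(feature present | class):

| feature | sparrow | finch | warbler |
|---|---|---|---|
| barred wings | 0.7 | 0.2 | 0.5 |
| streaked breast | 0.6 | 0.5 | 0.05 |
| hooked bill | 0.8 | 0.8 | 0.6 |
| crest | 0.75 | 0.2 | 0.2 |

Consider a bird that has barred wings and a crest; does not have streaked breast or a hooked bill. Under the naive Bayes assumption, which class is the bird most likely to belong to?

warbler

sparrow: 0.2 × 0.7 × (1−0.6) × (1−0.8) × 0.75 = 0.0084
finch: 0.5 × 0.2 × (1−0.5) × (1−0.8) × 0.2 = 0.002
warbler: 0.3 × 0.5 × (1−0.05) × (1−0.6) × 0.2 = 0.0114
Highest score → warbler.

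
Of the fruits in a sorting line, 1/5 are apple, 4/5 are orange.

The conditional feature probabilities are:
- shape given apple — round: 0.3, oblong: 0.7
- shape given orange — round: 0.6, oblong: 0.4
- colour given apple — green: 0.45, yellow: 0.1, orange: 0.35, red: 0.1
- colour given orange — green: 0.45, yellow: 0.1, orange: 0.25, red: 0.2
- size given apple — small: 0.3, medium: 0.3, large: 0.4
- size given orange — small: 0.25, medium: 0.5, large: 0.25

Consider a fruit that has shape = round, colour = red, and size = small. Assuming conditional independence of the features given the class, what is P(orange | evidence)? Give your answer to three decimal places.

apple: 0.2 × 0.3 × 0.1 × 0.3 = 0.0018
orange: 0.8 × 0.6 × 0.2 × 0.25 = 0.024
P(orange | x) = 0.024 / 0.0258 ≈ 0.930

0.930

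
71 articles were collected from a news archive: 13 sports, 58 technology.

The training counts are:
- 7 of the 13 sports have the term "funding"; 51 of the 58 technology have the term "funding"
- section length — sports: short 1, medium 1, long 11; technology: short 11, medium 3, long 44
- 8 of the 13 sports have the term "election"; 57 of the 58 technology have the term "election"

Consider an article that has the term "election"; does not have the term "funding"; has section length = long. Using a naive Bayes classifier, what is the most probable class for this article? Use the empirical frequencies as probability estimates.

sports: (13/71) × (6/13) × (11/13) × (8/13) ≈ 0.0440037
technology: (58/71) × (7/58) × (44/58) × (57/58) ≈ 0.073504
Highest score → technology.

technology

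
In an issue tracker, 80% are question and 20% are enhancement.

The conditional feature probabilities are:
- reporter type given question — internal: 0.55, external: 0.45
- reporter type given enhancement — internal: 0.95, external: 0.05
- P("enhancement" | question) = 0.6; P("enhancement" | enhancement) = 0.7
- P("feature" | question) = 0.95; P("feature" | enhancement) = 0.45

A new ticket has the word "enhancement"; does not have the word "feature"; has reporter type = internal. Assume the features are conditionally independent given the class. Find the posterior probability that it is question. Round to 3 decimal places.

0.153

question: 0.8 × 0.55 × 0.6 × (1−0.95) = 0.0132
enhancement: 0.2 × 0.95 × 0.7 × (1−0.45) = 0.07315
P(question | x) = 0.0132 / 0.08635 ≈ 0.153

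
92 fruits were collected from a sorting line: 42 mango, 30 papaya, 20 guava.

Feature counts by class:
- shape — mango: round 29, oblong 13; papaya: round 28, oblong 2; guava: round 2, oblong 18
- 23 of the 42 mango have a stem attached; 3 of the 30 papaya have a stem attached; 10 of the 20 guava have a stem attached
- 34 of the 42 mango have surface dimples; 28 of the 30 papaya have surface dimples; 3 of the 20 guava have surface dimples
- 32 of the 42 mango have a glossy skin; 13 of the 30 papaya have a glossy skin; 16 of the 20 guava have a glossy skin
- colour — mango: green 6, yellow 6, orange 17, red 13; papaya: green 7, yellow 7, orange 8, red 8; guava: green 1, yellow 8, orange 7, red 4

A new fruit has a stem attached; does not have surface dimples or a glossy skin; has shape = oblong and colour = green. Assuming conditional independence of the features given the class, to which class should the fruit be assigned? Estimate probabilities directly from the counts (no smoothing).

mango: (42/92) × (13/42) × (23/42) × (8/42) × (10/42) × (6/42) ≈ 0.000501334
papaya: (30/92) × (2/30) × (3/30) × (2/30) × (17/30) × (7/30) ≈ 0.0000191626
guava: (20/92) × (18/20) × (10/20) × (17/20) × (4/20) × (1/20) ≈ 0.000831522
Highest score → guava.

guava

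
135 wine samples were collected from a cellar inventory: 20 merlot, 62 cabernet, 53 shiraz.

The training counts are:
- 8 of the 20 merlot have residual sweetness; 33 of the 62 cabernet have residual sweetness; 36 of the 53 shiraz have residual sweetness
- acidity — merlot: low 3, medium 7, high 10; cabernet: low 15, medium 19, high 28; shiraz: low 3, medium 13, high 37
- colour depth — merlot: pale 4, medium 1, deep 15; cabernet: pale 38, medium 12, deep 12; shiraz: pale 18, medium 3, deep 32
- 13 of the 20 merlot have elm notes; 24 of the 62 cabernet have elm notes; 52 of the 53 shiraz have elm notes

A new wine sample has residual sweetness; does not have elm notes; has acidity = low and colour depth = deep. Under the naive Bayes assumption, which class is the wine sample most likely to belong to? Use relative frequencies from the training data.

cabernet

merlot: (20/135) × (8/20) × (3/20) × (15/20) × (7/20) ≈ 0.00233333
cabernet: (62/135) × (33/62) × (15/62) × (12/62) × (38/62) ≈ 0.00701554
shiraz: (53/135) × (36/53) × (3/53) × (32/53) × (1/53) ≈ 0.000171954
Highest score → cabernet.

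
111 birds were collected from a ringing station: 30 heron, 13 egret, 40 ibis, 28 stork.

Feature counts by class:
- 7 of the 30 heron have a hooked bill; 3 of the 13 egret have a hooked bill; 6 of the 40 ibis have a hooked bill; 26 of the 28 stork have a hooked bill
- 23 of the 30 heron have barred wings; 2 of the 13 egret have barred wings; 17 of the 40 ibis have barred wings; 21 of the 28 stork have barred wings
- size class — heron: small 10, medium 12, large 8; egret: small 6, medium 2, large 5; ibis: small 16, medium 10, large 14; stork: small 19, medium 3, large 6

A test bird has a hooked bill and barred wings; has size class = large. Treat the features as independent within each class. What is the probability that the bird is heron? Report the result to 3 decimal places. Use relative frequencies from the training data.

heron: (30/111) × (7/30) × (23/30) × (8/30) ≈ 0.0128929
egret: (13/111) × (3/13) × (2/13) × (5/13) ≈ 0.00159923
ibis: (40/111) × (6/40) × (17/40) × (14/40) ≈ 0.00804054
stork: (28/111) × (26/28) × (21/28) × (6/28) ≈ 0.0376448
P(heron | x) = 0.0128929 / 0.06017747 ≈ 0.214

0.214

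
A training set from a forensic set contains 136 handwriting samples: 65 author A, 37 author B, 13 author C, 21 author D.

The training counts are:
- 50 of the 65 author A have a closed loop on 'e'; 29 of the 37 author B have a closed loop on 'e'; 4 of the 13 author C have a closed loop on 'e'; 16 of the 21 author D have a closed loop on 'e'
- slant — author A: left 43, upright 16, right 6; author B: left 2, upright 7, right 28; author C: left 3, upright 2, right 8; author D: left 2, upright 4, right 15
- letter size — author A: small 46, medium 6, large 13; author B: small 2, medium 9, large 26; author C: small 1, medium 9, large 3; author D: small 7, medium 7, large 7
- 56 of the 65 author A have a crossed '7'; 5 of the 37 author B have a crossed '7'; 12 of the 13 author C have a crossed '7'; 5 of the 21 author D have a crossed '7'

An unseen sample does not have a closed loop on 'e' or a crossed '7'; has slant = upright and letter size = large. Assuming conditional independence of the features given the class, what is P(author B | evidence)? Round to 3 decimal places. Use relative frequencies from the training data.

author A: (65/136) × (15/65) × (16/65) × (13/65) × (9/65) ≈ 0.000751827
author B: (37/136) × (8/37) × (7/37) × (26/37) × (32/37) ≈ 0.00676343
author C: (13/136) × (9/13) × (2/13) × (3/13) × (1/13) ≈ 0.000180728
author D: (21/136) × (5/21) × (4/21) × (7/21) × (16/21) ≈ 0.00177849
P(author B | x) = 0.00676343 / 0.009474475 ≈ 0.714

0.714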